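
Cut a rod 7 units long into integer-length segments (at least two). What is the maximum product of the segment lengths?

Define prod[k] = max over 1≤i<k of i · max(k−i, prod[k−i]); the inner max lets the remainder stay uncut if that's better.
prod[2] = 1*max(1,0) = 1*1 = 1
prod[3] = max(1*2, 2*1) = 2
prod[4] = max(1*3, 2*2, 3*1) = 4
prod[5] = max(1*4, 2*3, 3*2, 4*1) = 6
prod[6] = max(1*6, 2*4, 3*3, 4*2, 5*1) = 9
prod[7] = max(1*9, 2*6, 3*4, 4*3, 5*2, 6*1) = 12
One optimal split: 3 + 2 + 2; product 3*2*2 = 12.

12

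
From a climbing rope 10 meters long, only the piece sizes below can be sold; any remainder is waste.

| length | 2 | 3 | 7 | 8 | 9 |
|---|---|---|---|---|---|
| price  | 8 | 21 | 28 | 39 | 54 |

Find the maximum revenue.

63

Let best[k] be the best obtainable value from length k. For each k, try every first piece i and keep the best of price[i] + best[k−i].
best[1] = 0
best[2] = 8
best[3] = max(8+0, 21+0) = 21
best[4] = max(8+8, 21+0) = 21
best[5] = max(8+21, 21+8) = 29
best[6] = max(8+21, 21+21) = 42
best[7] = max(8+29, 21+21, 28+0) = 42
best[8] = max(8+42, 21+29, 28+0, 39+0) = 50
best[9] = max(8+42, 21+42, 28+8, 39+0, 54+0) = 63
best[10] = max(8+50, 21+42, 28+21, 39+8, 54+0) = 63
One optimal cutting: pieces 3 + 3 + 3 with 1 meter of scrap → €63.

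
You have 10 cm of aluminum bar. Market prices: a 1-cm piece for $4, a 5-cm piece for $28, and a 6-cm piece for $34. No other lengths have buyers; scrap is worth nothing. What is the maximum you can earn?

Consider every possible first cut. f[k] is the best of p[i]+f[k−i] over all sellable i≤k.
f[1] = 4
f[2] = 8  (first piece 1, then f[1]=4)
f[3] = 12  (first piece 1, then f[2]=8)
f[4] = 16  (first piece 1, then f[3]=12)
f[5] = max(4+16, 28+0) = 28
f[6] = max(4+28, 28+4, 34+0) = 34
f[7] = max(4+34, 28+8, 34+4) = 38
f[8] = max(4+38, 28+12, 34+8) = 42
f[9] = max(4+42, 28+16, 34+12) = 46
f[10] = max(4+46, 28+28, 34+16) = 56
One optimal cutting: 5 + 5 → $56.

56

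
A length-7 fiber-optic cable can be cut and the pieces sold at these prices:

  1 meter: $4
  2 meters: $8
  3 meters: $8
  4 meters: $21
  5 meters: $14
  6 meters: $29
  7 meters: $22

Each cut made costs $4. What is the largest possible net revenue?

Build net[k] bottom-up: net[k] = max over allowed piece i of (p[i] + net[k−i]) − 4 per cut.
net[1] = 4
net[2] = 8
net[3] = 8  (first piece 1, then net[2]=8)
net[4] = 21
net[5] = 21  (first piece 1, then net[4]=21)
net[6] = 29
net[7] = 29  (first piece 1, then net[6]=29)
One optimal plan: pieces 6 + 1 (1 cut) → $33 − $4 = $29.

29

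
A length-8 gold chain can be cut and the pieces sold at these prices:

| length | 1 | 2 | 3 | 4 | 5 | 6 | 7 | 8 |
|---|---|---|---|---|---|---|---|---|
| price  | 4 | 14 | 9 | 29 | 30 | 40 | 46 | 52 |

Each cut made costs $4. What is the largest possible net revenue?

Let net[k] be the best obtainable value from length k. For each k, try every first piece i and keep the best of price[i] + net[k−i] minus the 4 cut fee when i<k.
net[1] = 4
net[2] = max(4+4-4, 14+0) = 14
net[3] = max(4+14-4, 14+4-4, 9+0) = 14
net[4] = max(4+14-4, 14+14-4, 9+4-4, 29+0) = 29
net[5] = max(4+29-4, 14+14-4, 9+14-4, 29+4-4, 30+0) = 30
net[6] = max(4+30-4, 14+29-4, 9+14-4, 29+14-4, 30+4-4, 40+0) = 40
net[7] = max(4+40-4, 14+30-4, 9+29-4, …, 40+4-4, 46+0) = 46
net[8] = max(4+46-4, 14+40-4, 9+30-4, …, 46+4-4, 52+0) = 54
One optimal plan: pieces 4 + 4 (1 cut) → $58 − $4 = $54.

54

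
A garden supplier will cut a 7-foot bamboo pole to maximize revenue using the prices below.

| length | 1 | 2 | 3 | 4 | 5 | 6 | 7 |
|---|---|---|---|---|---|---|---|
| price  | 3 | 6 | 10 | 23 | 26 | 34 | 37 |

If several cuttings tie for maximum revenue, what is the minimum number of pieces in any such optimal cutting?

Build r[k] bottom-up: r[k] = max over allowed piece i of (p[i] + r[k−i]).
r[1] = 3
r[2] = max(3+3, 6+0) = 6
r[3] = max(3+6, 6+3, 10+0) = 10
r[4] = max(3+10, 6+6, 10+3, 23+0) = 23
r[5] = max(3+23, 6+10, 10+6, 23+3, 26+0) = 26
r[6] = max(3+26, 6+23, 10+10, 23+6, 26+3, 34+0) = 34
r[7] = max(3+34, 6+26, 10+23, …, 34+3, 37+0) = 37
Maximum revenue is $37.
Now minimize piece count subject to staying optimal: for each k, pieces[k] = 1 + min over i with p[i]+r[k−i]=r[k] of pieces[k−i].
pieces[4] = 1
pieces[5] = 1
pieces[6] = 1
pieces[7] = 1

1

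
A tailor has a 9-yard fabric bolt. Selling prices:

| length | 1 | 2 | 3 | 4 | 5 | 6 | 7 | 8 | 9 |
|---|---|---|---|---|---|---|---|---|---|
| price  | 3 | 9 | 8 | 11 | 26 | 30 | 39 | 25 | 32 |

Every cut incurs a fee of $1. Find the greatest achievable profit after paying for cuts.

Consider every possible first cut. r[k] is the best of p[i]+r[k−i] over all sellable i≤k, charging 1 whenever i<k.
r[1] = 3
r[2] = max(3+3-1, 9+0) = 9
r[3] = max(3+9-1, 9+3-1, 8+0) = 11
r[4] = max(3+11-1, 9+9-1, 8+3-1, 11+0) = 17
r[5] = max(3+17-1, 9+11-1, 8+9-1, 11+3-1, 26+0) = 26
r[6] = max(3+26-1, 9+17-1, 8+11-1, 11+9-1, 26+3-1, 30+0) = 30
r[7] = max(3+30-1, 9+26-1, 8+17-1, …, 30+3-1, 39+0) = 39
r[8] = max(3+39-1, 9+30-1, 8+26-1, …, 39+3-1, 25+0) = 41
r[9] = max(3+41-1, 9+39-1, 8+30-1, …, 25+3-1, 32+0) = 47
One optimal plan: pieces 7 + 2 (1 cut) → $48 − $1 = $47.

47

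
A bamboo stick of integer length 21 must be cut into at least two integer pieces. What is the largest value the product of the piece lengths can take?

2187

Define g[k] = max over 1≤i<k of i · max(k−i, g[k−i]); the inner max lets the remainder stay uncut if that's better.
g[2] = 1·max(1,0) = 1·1 = 1
g[3] = 1·max(2,1) = 1·2 = 2
g[4] = 2·max(2,1) = 2·2 = 4
g[5] = 2·max(3,2) = 2·3 = 6
g[6] = 3·max(3,2) = 3·3 = 9
g[7] = 2·max(5,6) = 2·6 = 12
g[8] = 2·max(6,9) = 2·9 = 18
g[9] = 3·max(6,9) = 3·9 = 27
g[10] = 2·max(8,18) = 2·18 = 36
g[11] = 2·max(9,27) = 2·27 = 54
g[12] = 3·max(9,27) = 3·27 = 81
g[13] = 2·max(11,54) = 2·54 = 108
g[14] = 2·max(12,81) = 2·81 = 162
g[15] = 3·max(12,81) = 3·81 = 243
g[16] = 2·max(14,162) = 2·162 = 324
g[17] = 2·max(15,243) = 2·243 = 486
g[18] = 3·max(15,243) = 3·243 = 729
g[19] = 2·max(17,486) = 2·486 = 972
g[20] = 2·max(18,729) = 2·729 = 1458
g[21] = 3·max(18,729) = 3·729 = 2187
One optimal split: 3 + 3 + 3 + 3 + 3 + 3 + 3; product 3·3·3·3·3·3·3 = 2187.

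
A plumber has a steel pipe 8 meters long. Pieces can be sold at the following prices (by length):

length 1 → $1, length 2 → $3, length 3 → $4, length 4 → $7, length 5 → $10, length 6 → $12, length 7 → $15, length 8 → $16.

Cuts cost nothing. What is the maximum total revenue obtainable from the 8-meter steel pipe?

16

Consider every possible first cut. r[k] is the best of p[i]+r[k−i] over all sellable i≤k.
r[1] = 1
r[2] = 3
r[3] = 4  (first piece 1, then r[2]=3)
r[4] = 7
r[5] = 10
r[6] = 12
r[7] = 15
r[8] = 16  (first piece 1, then r[7]=15)
One optimal cutting: 7 + 1 → $15 + $1 = $16.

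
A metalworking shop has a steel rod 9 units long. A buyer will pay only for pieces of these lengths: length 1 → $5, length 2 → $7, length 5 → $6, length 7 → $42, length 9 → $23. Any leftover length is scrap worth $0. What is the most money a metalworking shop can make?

Build best[k] bottom-up: best[k] = max over allowed piece i of (p[i] + best[k−i]).
best[1] = 5
best[2] = 10  (first piece 1, then best[1]=5)
best[3] = 15  (first piece 1, then best[2]=10)
best[4] = 20  (first piece 1, then best[3]=15)
best[5] = 25  (first piece 1, then best[4]=20)
best[6] = 30  (first piece 1, then best[5]=25)
best[7] = 42
best[8] = 47  (first piece 1, then best[7]=42)
best[9] = 52  (first piece 1, then best[8]=47)
One optimal cutting: 7 + 1 + 1 → $52.

52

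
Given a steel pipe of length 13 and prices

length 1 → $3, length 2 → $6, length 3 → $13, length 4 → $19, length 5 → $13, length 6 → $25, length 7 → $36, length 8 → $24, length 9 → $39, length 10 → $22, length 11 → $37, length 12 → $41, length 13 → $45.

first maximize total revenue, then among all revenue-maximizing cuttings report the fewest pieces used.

Let r[k] be the best obtainable value from length k. For each k, try every first piece i and keep the best of price[i] + r[k−i].
r[1] = 3
r[2] = max(3+3, 6+0) = 6
r[3] = max(3+6, 6+3, 13+0) = 13
r[4] = max(3+13, 6+6, 13+3, 19+0) = 19
r[5] = max(3+19, 6+13, 13+6, 19+3, 13+0) = 22
r[6] = max(3+22, 6+19, 13+13, 19+6, 13+3, 25+0) = 26
r[7] = max(3+26, 6+22, 13+19, …, 25+3, 36+0) = 36
r[8] = max(3+36, 6+26, 13+22, …, 36+3, 24+0) = 39
r[9] = max(3+39, 6+36, 13+26, …, 24+3, 39+0) = 42
r[10] = max(3+42, 6+39, 13+36, …, 39+3, 22+0) = 49
r[11] = max(3+49, 6+42, 13+39, …, 22+3, 37+0) = 55
r[12] = max(3+55, 6+49, 13+42, …, 37+3, 41+0) = 58
r[13] = max(3+58, 6+55, 13+49, …, 41+3, 45+0) = 62
Maximum revenue is $62.
Now minimize piece count subject to staying optimal: for each k, pieces[k] = 1 + min over i with p[i]+r[k−i]=r[k] of pieces[k−i].
pieces[10] = 2
pieces[11] = 2
pieces[12] = 3
pieces[13] = 3

3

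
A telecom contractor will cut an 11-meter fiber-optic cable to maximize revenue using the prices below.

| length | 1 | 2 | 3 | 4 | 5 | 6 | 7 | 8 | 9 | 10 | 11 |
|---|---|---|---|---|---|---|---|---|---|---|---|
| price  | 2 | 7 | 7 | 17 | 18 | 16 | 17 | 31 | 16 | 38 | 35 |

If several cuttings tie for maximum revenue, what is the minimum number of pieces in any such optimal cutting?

4

Build r[k] bottom-up: r[k] = max over allowed piece i of (p[i] + r[k−i]).
r[1] = 2
r[2] = 7
r[3] = 9  (first piece 1, then r[2]=7)
r[4] = 17
r[5] = 19  (first piece 1, then r[4]=17)
r[6] = 24  (first piece 2, then r[4]=17)
r[7] = 26  (first piece 1, then r[6]=24)
r[8] = 34  (first piece 4, then r[4]=17)
r[9] = 36  (first piece 1, then r[8]=34)
r[10] = 41  (first piece 2, then r[8]=34)
r[11] = 43  (first piece 1, then r[10]=41)
Maximum revenue is $43.
Now minimize piece count subject to staying optimal: for each k, pieces[k] = 1 + min over i with p[i]+r[k−i]=r[k] of pieces[k−i].
pieces[8] = 2
pieces[9] = 3
pieces[10] = 3
pieces[11] = 4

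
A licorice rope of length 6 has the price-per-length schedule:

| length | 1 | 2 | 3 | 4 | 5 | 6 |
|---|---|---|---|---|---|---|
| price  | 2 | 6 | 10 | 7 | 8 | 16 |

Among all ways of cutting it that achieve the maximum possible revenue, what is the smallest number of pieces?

2

Build r[k] bottom-up: r[k] = max over allowed piece i of (p[i] + r[k−i]).
r[1] = 2
r[2] = max(2+2, 6+0) = 6
r[3] = max(2+6, 6+2, 10+0) = 10
r[4] = max(2+10, 6+6, 10+2, 7+0) = 12
r[5] = max(2+12, 6+10, 10+6, 7+2, 8+0) = 16
r[6] = max(2+16, 6+12, 10+10, 7+6, 8+2, 16+0) = 20
Maximum revenue is ¢20.
Now minimize piece count subject to staying optimal: for each k, pieces[k] = 1 + min over i with p[i]+r[k−i]=r[k] of pieces[k−i].
pieces[3] = 1
pieces[4] = 2
pieces[5] = 2
pieces[6] = 2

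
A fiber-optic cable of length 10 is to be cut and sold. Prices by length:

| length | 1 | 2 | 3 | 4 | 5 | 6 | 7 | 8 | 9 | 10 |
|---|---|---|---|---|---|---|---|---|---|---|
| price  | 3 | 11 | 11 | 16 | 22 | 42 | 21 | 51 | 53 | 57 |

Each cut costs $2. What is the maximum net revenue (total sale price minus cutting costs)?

Let net[k] be the best obtainable value from length k. For each k, try every first piece i and keep the best of price[i] + net[k−i] minus the 2 cut fee when i<k.
net[1] = 3
net[2] = 11
net[3] = 12  (first piece 1, then net[2]=11)
net[4] = 20  (first piece 2, then net[2]=11)
net[5] = 22
net[6] = 42
net[7] = 43  (first piece 1, then net[6]=42)
net[8] = 51  (first piece 2, then net[6]=42)
net[9] = 53
net[10] = 60  (first piece 2, then net[8]=51)
One optimal plan: pieces 6 + 2 + 2 (2 cuts) → $64 − $4 = $60.

60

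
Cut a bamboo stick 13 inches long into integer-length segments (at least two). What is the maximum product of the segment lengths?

Define g[k] = max over 1≤i<k of i · max(k−i, g[k−i]); the inner max lets the remainder stay uncut if that's better.
Small cases: g[2]=1, g[3]=2, g[4]=4, g[5]=6.
g[6] = 3*max(3,2) = 3*3 = 9
g[7] = 2*max(5,6) = 2*6 = 12
g[8] = 2*max(6,9) = 2*9 = 18
g[9] = 3*max(6,9) = 3*9 = 27
g[10] = 2*max(8,18) = 2*18 = 36
g[11] = 2*max(9,27) = 2*27 = 54
g[12] = 3*max(9,27) = 3*27 = 81
g[13] = 2*max(11,54) = 2*54 = 108
One optimal split: 3 + 3 + 3 + 2 + 2; product 3*3*3*2*2 = 108.

108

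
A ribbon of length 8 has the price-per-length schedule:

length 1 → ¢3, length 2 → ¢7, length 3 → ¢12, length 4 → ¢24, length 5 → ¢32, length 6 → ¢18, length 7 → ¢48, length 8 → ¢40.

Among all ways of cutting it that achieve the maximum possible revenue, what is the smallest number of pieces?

2

Build r[k] bottom-up: r[k] = max over allowed piece i of (p[i] + r[k−i]).
r[1] = 3
r[2] = max(3+3, 7+0) = 7
r[3] = max(3+7, 7+3, 12+0) = 12
r[4] = max(3+12, 7+7, 12+3, 24+0) = 24
r[5] = max(3+24, 7+12, 12+7, 24+3, 32+0) = 32
r[6] = max(3+32, 7+24, 12+12, 24+7, 32+3, 18+0) = 35
r[7] = max(3+35, 7+32, 12+24, …, 18+3, 48+0) = 48
r[8] = max(3+48, 7+35, 12+32, …, 48+3, 40+0) = 51
Maximum revenue is ¢51.
Now minimize piece count subject to staying optimal: for each k, pieces[k] = 1 + min over i with p[i]+r[k−i]=r[k] of pieces[k−i].
pieces[5] = 1
pieces[6] = 2
pieces[7] = 1
pieces[8] = 2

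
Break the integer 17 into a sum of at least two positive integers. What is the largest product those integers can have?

Let prod[k] be the best product for length k (with at least one cut). For each first piece i, the rest contributes max(k−i, prod[k−i]).
prod[2] = 1*max(1,0) = 1*1 = 1
prod[3] = 1*max(2,1) = 1*2 = 2
prod[4] = 2*max(2,1) = 2*2 = 4
prod[5] = 2*max(3,2) = 2*3 = 6
prod[6] = 3*max(3,2) = 3*3 = 9
prod[7] = 2*max(5,6) = 2*6 = 12
prod[8] = 2*max(6,9) = 2*9 = 18
prod[9] = 3*max(6,9) = 3*9 = 27
prod[10] = 2*max(8,18) = 2*18 = 36
prod[11] = 2*max(9,27) = 2*27 = 54
prod[12] = 3*max(9,27) = 3*27 = 81
prod[13] = 2*max(11,54) = 2*54 = 108
prod[14] = 2*max(12,81) = 2*81 = 162
prod[15] = 3*max(12,81) = 3*81 = 243
prod[16] = 2*max(14,162) = 2*162 = 324
prod[17] = 2*max(15,243) = 2*243 = 486
One optimal split: 3 + 3 + 3 + 3 + 3 + 2; product 3*3*3*3*3*2 = 486.

486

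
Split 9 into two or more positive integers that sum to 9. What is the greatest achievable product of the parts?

27

Define f[k] = max over 1≤i<k of i · max(k−i, f[k−i]); the inner max lets the remainder stay uncut if that's better.
f[2] = 1*max(1,0) = 1*1 = 1
f[3] = 1*max(2,1) = 1*2 = 2
f[4] = 2*max(2,1) = 2*2 = 4
f[5] = 2*max(3,2) = 2*3 = 6
f[6] = 3*max(3,2) = 3*3 = 9
f[7] = 2*max(5,6) = 2*6 = 12
f[8] = 2*max(6,9) = 2*9 = 18
f[9] = 3*max(6,9) = 3*9 = 27
One optimal split: 3 + 3 + 3; product 3*3*3 = 27.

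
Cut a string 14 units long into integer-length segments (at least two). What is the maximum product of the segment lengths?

162

Fill m[k] for k=2..14: at each k try every first piece i and multiply by the better of (k−i) uncut or m[k−i].
Small cases: m[2]=1, m[3]=2, m[4]=4, m[5]=6, m[6]=9, m[7]=12, m[8]=18, m[9]=27.
m[10] = 2·max(8,18) = 2·18 = 36
m[11] = 2·max(9,27) = 2·27 = 54
m[12] = 3·max(9,27) = 3·27 = 81
m[13] = 2·max(11,54) = 2·54 = 108
m[14] = 2·max(12,81) = 2·81 = 162
One optimal split: 3 + 3 + 3 + 3 + 2; product 3·3·3·3·2 = 162.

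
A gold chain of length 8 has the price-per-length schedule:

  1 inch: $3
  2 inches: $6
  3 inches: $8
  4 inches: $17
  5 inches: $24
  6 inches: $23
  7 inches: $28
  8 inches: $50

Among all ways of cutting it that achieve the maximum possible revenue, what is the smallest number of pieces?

1

Let r[k] be the best obtainable value from length k. For each k, try every first piece i and keep the best of price[i] + r[k−i].
r[1] = 3
r[2] = max(3+3, 6+0) = 6
r[3] = max(3+6, 6+3, 8+0) = 9
r[4] = max(3+9, 6+6, 8+3, 17+0) = 17
r[5] = max(3+17, 6+9, 8+6, 17+3, 24+0) = 24
r[6] = max(3+24, 6+17, 8+9, 17+6, 24+3, 23+0) = 27
r[7] = max(3+27, 6+24, 8+17, …, 23+3, 28+0) = 30
r[8] = max(3+30, 6+27, 8+24, …, 28+3, 50+0) = 50
Maximum revenue is $50.
Now minimize piece count subject to staying optimal: for each k, pieces[k] = 1 + min over i with p[i]+r[k−i]=r[k] of pieces[k−i].
pieces[5] = 1
pieces[6] = 2
pieces[7] = 2
pieces[8] = 1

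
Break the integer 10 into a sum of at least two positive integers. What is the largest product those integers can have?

36

Define f[k] = max over 1≤i<k of i · max(k−i, f[k−i]); the inner max lets the remainder stay uncut if that's better.
f[2] = 1*max(1,0) = 1*1 = 1
f[3] = 1*max(2,1) = 1*2 = 2
f[4] = 2*max(2,1) = 2*2 = 4
f[5] = 2*max(3,2) = 2*3 = 6
f[6] = 3*max(3,2) = 3*3 = 9
f[7] = 2*max(5,6) = 2*6 = 12
f[8] = 2*max(6,9) = 2*9 = 18
f[9] = 3*max(6,9) = 3*9 = 27
f[10] = 2*max(8,18) = 2*18 = 36
One optimal split: 3 + 3 + 2 + 2; product 3*3*2*2 = 36.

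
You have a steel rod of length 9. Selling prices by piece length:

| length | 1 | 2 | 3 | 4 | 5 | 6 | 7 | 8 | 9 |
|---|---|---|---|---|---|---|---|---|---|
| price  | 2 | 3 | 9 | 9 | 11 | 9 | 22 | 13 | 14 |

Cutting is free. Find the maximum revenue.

Consider every possible first cut. best[k] is the best of p[i]+best[k−i] over all sellable i≤k.
best[1] = 2
best[2] = max(2+2, 3+0) = 4
best[3] = max(2+4, 3+2, 9+0) = 9
best[4] = max(2+9, 3+4, 9+2, 9+0) = 11
best[5] = max(2+11, 3+9, 9+4, 9+2, 11+0) = 13
best[6] = max(2+13, 3+11, 9+9, 9+4, 11+2, 9+0) = 18
best[7] = max(2+18, 3+13, 9+11, …, 9+2, 22+0) = 22
best[8] = max(2+22, 3+18, 9+13, …, 22+2, 13+0) = 24
best[9] = max(2+24, 3+22, 9+18, …, 13+2, 14+0) = 27
One optimal cutting: 3 + 3 + 3 → $9 + $9 + $9 = $27.

27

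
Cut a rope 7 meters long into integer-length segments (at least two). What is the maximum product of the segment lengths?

Let m[k] be the best product for length k (with at least one cut). For each first piece i, the rest contributes max(k−i, m[k−i]).
m[2] = 1·max(1,0) = 1·1 = 1
m[3] = max(1·2, 2·1) = 2
m[4] = max(1·3, 2·2, 3·1) = 4
m[5] = max(1·4, 2·3, 3·2, 4·1) = 6
m[6] = max(1·6, 2·4, 3·3, 4·2, 5·1) = 9
m[7] = max(1·9, 2·6, 3·4, 4·3, 5·2, 6·1) = 12
One optimal split: 3 + 2 + 2; product 3·2·2 = 12.

12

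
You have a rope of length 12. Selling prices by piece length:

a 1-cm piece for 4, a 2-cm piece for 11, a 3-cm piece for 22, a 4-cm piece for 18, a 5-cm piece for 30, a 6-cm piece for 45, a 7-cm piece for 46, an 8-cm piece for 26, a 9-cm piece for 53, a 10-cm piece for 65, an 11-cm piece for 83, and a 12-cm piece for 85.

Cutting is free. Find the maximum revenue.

90

Let R[k] be the best obtainable value from length k. For each k, try every first piece i and keep the best of price[i] + R[k−i].
R[1] = 4
R[2] = max(4+4, 11+0) = 11
R[3] = max(4+11, 11+4, 22+0) = 22
R[4] = max(4+22, 11+11, 22+4, 18+0) = 26
R[5] = max(4+26, 11+22, 22+11, 18+4, 30+0) = 33
R[6] = max(4+33, 11+26, 22+22, 18+11, 30+4, 45+0) = 45
R[7] = max(4+45, 11+33, 22+26, …, 45+4, 46+0) = 49
R[8] = max(4+49, 11+45, 22+33, …, 46+4, 26+0) = 56
R[9] = max(4+56, 11+49, 22+45, …, 26+4, 53+0) = 67
R[10] = max(4+67, 11+56, 22+49, …, 53+4, 65+0) = 71
R[11] = max(4+71, 11+67, 22+56, …, 65+4, 83+0) = 83
R[12] = max(4+83, 11+71, 22+67, …, 83+4, 85+0) = 90
One optimal cutting: 6 + 6 → 45 + 45 = 90.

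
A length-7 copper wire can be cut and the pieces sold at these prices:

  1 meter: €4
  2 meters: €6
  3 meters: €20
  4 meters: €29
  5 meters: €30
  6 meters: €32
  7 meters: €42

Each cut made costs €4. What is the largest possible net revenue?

Let r[k] be the best obtainable value from length k. For each k, try every first piece i and keep the best of price[i] + r[k−i] minus the 4 cut fee when i<k.
r[1] = 4
r[2] = max(4+4-4, 6+0) = 6
r[3] = max(4+6-4, 6+4-4, 20+0) = 20
r[4] = max(4+20-4, 6+6-4, 20+4-4, 29+0) = 29
r[5] = max(4+29-4, 6+20-4, 20+6-4, 29+4-4, 30+0) = 30
r[6] = max(4+30-4, 6+29-4, 20+20-4, 29+6-4, 30+4-4, 32+0) = 36
r[7] = max(4+36-4, 6+30-4, 20+29-4, …, 32+4-4, 42+0) = 45
One optimal plan: pieces 4 + 3 (1 cut) → €49 − €4 = €45.

45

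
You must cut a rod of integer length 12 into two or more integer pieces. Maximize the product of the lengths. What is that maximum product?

81

Fill P[k] for k=2..12: at each k try every first piece i and multiply by the better of (k−i) uncut or P[k−i].
Small cases: P[2]=1, P[3]=2, P[4]=4, P[5]=6.
P[6] = 3*max(3,2) = 3*3 = 9
P[7] = 2*max(5,6) = 2*6 = 12
P[8] = 2*max(6,9) = 2*9 = 18
P[9] = 3*max(6,9) = 3*9 = 27
P[10] = 2*max(8,18) = 2*18 = 36
P[11] = 2*max(9,27) = 2*27 = 54
P[12] = 3*max(9,27) = 3*27 = 81
One optimal split: 3 + 3 + 3 + 3; product 3*3*3*3 = 81.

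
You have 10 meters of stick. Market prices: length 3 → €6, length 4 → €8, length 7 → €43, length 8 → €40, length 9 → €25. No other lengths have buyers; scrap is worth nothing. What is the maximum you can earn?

Let r[k] be the best obtainable value from length k. For each k, try every first piece i and keep the best of price[i] + r[k−i].
r[1] = 0
r[2] = 0
r[3] = 6
r[4] = max(6+0, 8+0) = 8
r[5] = max(6+0, 8+0) = 8
r[6] = max(6+6, 8+0) = 12
r[7] = max(6+8, 8+6, 43+0) = 43
r[8] = max(6+8, 8+8, 43+0, 40+0) = 43
r[9] = max(6+12, 8+8, 43+0, 40+0, 25+0) = 43
r[10] = max(6+43, 8+12, 43+6, 40+0, 25+0) = 49
One optimal cutting: 7 + 3 → €49.

49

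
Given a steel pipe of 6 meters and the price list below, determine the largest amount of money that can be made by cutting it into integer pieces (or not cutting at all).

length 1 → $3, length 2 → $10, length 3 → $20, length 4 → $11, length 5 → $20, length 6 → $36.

Build best[k] bottom-up: best[k] = max over allowed piece i of (p[i] + best[k−i]).
best[1] = 3
best[2] = 10
best[3] = 20
best[4] = 23  (first piece 1, then best[3]=20)
best[5] = 30  (first piece 2, then best[3]=20)
best[6] = 40  (first piece 3, then best[3]=20)
One optimal cutting: 3 + 3 → $20 + $20 = $40.

40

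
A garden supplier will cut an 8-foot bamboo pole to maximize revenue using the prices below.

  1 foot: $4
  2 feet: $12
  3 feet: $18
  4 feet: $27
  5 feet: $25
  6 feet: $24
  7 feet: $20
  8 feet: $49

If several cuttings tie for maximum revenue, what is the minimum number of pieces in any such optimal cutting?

2

Consider every possible first cut. r[k] is the best of p[i]+r[k−i] over all sellable i≤k.
r[1] = 4
r[2] = 12
r[3] = 18
r[4] = 27
r[5] = 31  (first piece 1, then r[4]=27)
r[6] = 39  (first piece 2, then r[4]=27)
r[7] = 45  (first piece 3, then r[4]=27)
r[8] = 54  (first piece 4, then r[4]=27)
Maximum revenue is $54.
Now minimize piece count subject to staying optimal: for each k, pieces[k] = 1 + min over i with p[i]+r[k−i]=r[k] of pieces[k−i].
pieces[5] = 2
pieces[6] = 2
pieces[7] = 2
pieces[8] = 2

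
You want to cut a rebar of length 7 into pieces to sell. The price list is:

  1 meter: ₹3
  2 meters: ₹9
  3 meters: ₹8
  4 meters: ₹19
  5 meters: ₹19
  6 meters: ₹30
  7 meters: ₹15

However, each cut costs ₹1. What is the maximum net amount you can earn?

32

Let r[k] be the best obtainable value from length k. For each k, try every first piece i and keep the best of price[i] + r[k−i] minus the 1 cut fee when i<k.
r[1] = 3
r[2] = 9
r[3] = 11  (first piece 1, then r[2]=9)
r[4] = 19
r[5] = 21  (first piece 1, then r[4]=19)
r[6] = 30
r[7] = 32  (first piece 1, then r[6]=30)
One optimal plan: pieces 6 + 1 (1 cut) → ₹33 − ₹1 = ₹32.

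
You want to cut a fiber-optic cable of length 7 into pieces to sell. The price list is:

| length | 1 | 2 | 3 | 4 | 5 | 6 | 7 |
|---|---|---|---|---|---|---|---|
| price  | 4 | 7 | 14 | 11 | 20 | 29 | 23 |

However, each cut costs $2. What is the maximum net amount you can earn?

Build r[k] bottom-up: r[k] = max over allowed piece i of (p[i] + r[k−i]) − 2 per cut.
r[1] = 4
r[2] = 7
r[3] = 14
r[4] = 16  (first piece 1, then r[3]=14)
r[5] = 20
r[6] = 29
r[7] = 31  (first piece 1, then r[6]=29)
One optimal plan: pieces 6 + 1 (1 cut) → $33 − $2 = $31.

31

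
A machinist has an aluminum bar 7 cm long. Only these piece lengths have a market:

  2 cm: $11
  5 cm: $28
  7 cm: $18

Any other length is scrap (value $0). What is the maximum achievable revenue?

39

Let r[k] be the best obtainable value from length k. For each k, try every first piece i and keep the best of price[i] + r[k−i].
r[1] = 0
r[2] = 11
r[3] = 11
r[4] = 22  (first piece 2, then r[2]=11)
r[5] = max(11+11, 28+0) = 28
r[6] = max(11+22, 28+0) = 33
r[7] = max(11+28, 28+11, 18+0) = 39
One optimal cutting: 5 + 2 → $39.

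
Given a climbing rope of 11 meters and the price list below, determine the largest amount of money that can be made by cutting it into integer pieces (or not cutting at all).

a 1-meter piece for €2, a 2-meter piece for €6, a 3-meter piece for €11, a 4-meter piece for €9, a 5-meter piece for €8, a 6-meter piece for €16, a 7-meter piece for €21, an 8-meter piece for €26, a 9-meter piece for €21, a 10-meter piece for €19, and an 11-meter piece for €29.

39

Consider every possible first cut. R[k] is the best of p[i]+R[k−i] over all sellable i≤k.
R[1] = 2
R[2] = 6
R[3] = 11
R[4] = 13  (first piece 1, then R[3]=11)
R[5] = 17  (first piece 2, then R[3]=11)
R[6] = 22  (first piece 3, then R[3]=11)
R[7] = 24  (first piece 1, then R[6]=22)
R[8] = 28  (first piece 2, then R[6]=22)
R[9] = 33  (first piece 3, then R[6]=22)
R[10] = 35  (first piece 1, then R[9]=33)
R[11] = 39  (first piece 2, then R[9]=33)
One optimal cutting: 3 + 3 + 3 + 2 → €11 + €11 + €11 + €6 = €39.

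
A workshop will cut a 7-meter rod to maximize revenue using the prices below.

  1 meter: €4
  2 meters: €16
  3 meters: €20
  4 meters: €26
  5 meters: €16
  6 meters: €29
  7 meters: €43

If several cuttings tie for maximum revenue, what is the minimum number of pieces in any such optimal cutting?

Build r[k] bottom-up: r[k] = max over allowed piece i of (p[i] + r[k−i]).
r[1] = 4
r[2] = 16
r[3] = 20  (first piece 1, then r[2]=16)
r[4] = 32  (first piece 2, then r[2]=16)
r[5] = 36  (first piece 1, then r[4]=32)
r[6] = 48  (first piece 2, then r[4]=32)
r[7] = 52  (first piece 1, then r[6]=48)
Maximum revenue is €52.
Now minimize piece count subject to staying optimal: for each k, pieces[k] = 1 + min over i with p[i]+r[k−i]=r[k] of pieces[k−i].
pieces[4] = 2
pieces[5] = 2
pieces[6] = 3
pieces[7] = 3

3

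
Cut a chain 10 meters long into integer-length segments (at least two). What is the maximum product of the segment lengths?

Define P[k] = max over 1≤i<k of i · max(k−i, P[k−i]); the inner max lets the remainder stay uncut if that's better.
P[2] = 1*max(1,0) = 1*1 = 1
P[3] = 1*max(2,1) = 1*2 = 2
P[4] = 2*max(2,1) = 2*2 = 4
P[5] = 2*max(3,2) = 2*3 = 6
P[6] = 3*max(3,2) = 3*3 = 9
P[7] = 2*max(5,6) = 2*6 = 12
P[8] = 2*max(6,9) = 2*9 = 18
P[9] = 3*max(6,9) = 3*9 = 27
P[10] = 2*max(8,18) = 2*18 = 36
One optimal split: 3 + 3 + 2 + 2; product 3*3*2*2 = 36.

36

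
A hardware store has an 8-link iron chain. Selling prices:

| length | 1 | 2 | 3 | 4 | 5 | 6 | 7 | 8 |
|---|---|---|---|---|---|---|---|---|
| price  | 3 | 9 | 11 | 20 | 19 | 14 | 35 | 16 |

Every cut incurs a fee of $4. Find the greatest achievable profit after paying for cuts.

Let net[k] be the best obtainable value from length k. For each k, try every first piece i and keep the best of price[i] + net[k−i] minus the 4 cut fee when i<k.
net[1] = 3
net[2] = 9
net[3] = 11
net[4] = 20
net[5] = 19  (first piece 1, then net[4]=20)
net[6] = 25  (first piece 2, then net[4]=20)
net[7] = 35
net[8] = 36  (first piece 4, then net[4]=20)
One optimal plan: pieces 4 + 4 (1 cut) → $40 − $4 = $36.

36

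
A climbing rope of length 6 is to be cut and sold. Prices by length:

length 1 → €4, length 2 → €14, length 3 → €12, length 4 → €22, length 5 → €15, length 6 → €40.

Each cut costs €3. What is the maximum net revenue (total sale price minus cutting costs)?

Consider every possible first cut. net[k] is the best of p[i]+net[k−i] over all sellable i≤k, charging 3 whenever i<k.
net[1] = 4
net[2] = 14
net[3] = 15  (first piece 1, then net[2]=14)
net[4] = 25  (first piece 2, then net[2]=14)
net[5] = 26  (first piece 1, then net[4]=25)
net[6] = 40
Best is to make no cuts and sell whole for €40.

40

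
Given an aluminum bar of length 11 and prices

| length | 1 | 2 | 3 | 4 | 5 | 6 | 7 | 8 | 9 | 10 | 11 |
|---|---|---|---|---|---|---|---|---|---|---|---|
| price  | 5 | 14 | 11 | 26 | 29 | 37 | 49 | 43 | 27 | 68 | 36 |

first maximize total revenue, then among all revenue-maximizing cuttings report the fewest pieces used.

Let r[k] be the best obtainable value from length k. For each k, try every first piece i and keep the best of price[i] + r[k−i].
r[1] = 5
r[2] = max(5+5, 14+0) = 14
r[3] = max(5+14, 14+5, 11+0) = 19
r[4] = max(5+19, 14+14, 11+5, 26+0) = 28
r[5] = max(5+28, 14+19, 11+14, 26+5, 29+0) = 33
r[6] = max(5+33, 14+28, 11+19, 26+14, 29+5, 37+0) = 42
r[7] = max(5+42, 14+33, 11+28, …, 37+5, 49+0) = 49
r[8] = max(5+49, 14+42, 11+33, …, 49+5, 43+0) = 56
r[9] = max(5+56, 14+49, 11+42, …, 43+5, 27+0) = 63
r[10] = max(5+63, 14+56, 11+49, …, 27+5, 68+0) = 70
r[11] = max(5+70, 14+63, 11+56, …, 68+5, 36+0) = 77
Maximum revenue is $77.
Now minimize piece count subject to staying optimal: for each k, pieces[k] = 1 + min over i with p[i]+r[k−i]=r[k] of pieces[k−i].
pieces[8] = 4
pieces[9] = 2
pieces[10] = 5
pieces[11] = 3

3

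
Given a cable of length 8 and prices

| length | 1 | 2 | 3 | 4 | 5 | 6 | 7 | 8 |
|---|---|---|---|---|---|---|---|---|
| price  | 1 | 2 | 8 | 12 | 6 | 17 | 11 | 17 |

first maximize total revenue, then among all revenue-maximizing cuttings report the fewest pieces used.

Consider every possible first cut. r[k] is the best of p[i]+r[k−i] over all sellable i≤k.
r[1] = 1
r[2] = max(1+1, 2+0) = 2
r[3] = max(1+2, 2+1, 8+0) = 8
r[4] = max(1+8, 2+2, 8+1, 12+0) = 12
r[5] = max(1+12, 2+8, 8+2, 12+1, 6+0) = 13
r[6] = max(1+13, 2+12, 8+8, 12+2, 6+1, 17+0) = 17
r[7] = max(1+17, 2+13, 8+12, …, 17+1, 11+0) = 20
r[8] = max(1+20, 2+17, 8+13, …, 11+1, 17+0) = 24
Maximum revenue is €24.
Now minimize piece count subject to staying optimal: for each k, pieces[k] = 1 + min over i with p[i]+r[k−i]=r[k] of pieces[k−i].
pieces[5] = 2
pieces[6] = 1
pieces[7] = 2
pieces[8] = 2

2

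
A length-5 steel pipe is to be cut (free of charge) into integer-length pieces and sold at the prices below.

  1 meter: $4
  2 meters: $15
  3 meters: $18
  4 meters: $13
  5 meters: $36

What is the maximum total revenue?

Build r[k] bottom-up: r[k] = max over allowed piece i of (p[i] + r[k−i]).
r[1] = 4
r[2] = 15
r[3] = 19  (first piece 1, then r[2]=15)
r[4] = 30  (first piece 2, then r[2]=15)
r[5] = 36
Best is to sell the whole 5-meter piece uncut for $36.

36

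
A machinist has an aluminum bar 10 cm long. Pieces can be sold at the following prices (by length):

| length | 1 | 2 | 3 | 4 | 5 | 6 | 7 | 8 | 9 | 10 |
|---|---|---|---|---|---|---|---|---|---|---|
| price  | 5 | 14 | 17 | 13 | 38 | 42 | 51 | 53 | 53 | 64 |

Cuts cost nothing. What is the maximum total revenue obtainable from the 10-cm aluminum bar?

76

Build R[k] bottom-up: R[k] = max over allowed piece i of (p[i] + R[k−i]).
R[1] = 5
R[2] = max(5+5, 14+0) = 14
R[3] = max(5+14, 14+5, 17+0) = 19
R[4] = max(5+19, 14+14, 17+5, 13+0) = 28
R[5] = max(5+28, 14+19, 17+14, 13+5, 38+0) = 38
R[6] = max(5+38, 14+28, 17+19, 13+14, 38+5, 42+0) = 43
R[7] = max(5+43, 14+38, 17+28, …, 42+5, 51+0) = 52
R[8] = max(5+52, 14+43, 17+38, …, 51+5, 53+0) = 57
R[9] = max(5+57, 14+52, 17+43, …, 53+5, 53+0) = 66
R[10] = max(5+66, 14+57, 17+52, …, 53+5, 64+0) = 76
One optimal cutting: 5 + 5 → $38 + $38 = $76.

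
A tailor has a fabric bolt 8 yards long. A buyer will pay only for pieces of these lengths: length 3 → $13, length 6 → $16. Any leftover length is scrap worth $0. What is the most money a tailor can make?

Consider every possible first cut. best[k] is the best of p[i]+best[k−i] over all sellable i≤k.
best[1] = 0
best[2] = 0
best[3] = 13
best[4] = 13
best[5] = 13
best[6] = max(13+13, 16+0) = 26
best[7] = max(13+13, 16+0) = 26
best[8] = max(13+13, 16+0) = 26
One optimal cutting: pieces 3 + 3 with 2 yards of scrap → $26.

26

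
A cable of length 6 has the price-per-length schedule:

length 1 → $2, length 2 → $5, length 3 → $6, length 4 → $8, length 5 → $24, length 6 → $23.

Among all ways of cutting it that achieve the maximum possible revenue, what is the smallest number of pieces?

Let r[k] be the best obtainable value from length k. For each k, try every first piece i and keep the best of price[i] + r[k−i].
r[1] = 2
r[2] = 5
r[3] = 7  (first piece 1, then r[2]=5)
r[4] = 10  (first piece 2, then r[2]=5)
r[5] = 24
r[6] = 26  (first piece 1, then r[5]=24)
Maximum revenue is $26.
Now minimize piece count subject to staying optimal: for each k, pieces[k] = 1 + min over i with p[i]+r[k−i]=r[k] of pieces[k−i].
pieces[3] = 2
pieces[4] = 2
pieces[5] = 1
pieces[6] = 2

2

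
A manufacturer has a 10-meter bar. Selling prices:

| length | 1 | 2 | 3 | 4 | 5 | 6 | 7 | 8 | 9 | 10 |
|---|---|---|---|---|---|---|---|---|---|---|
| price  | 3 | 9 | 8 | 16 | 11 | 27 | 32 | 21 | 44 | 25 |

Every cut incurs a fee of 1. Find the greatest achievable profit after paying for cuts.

Build v[k] bottom-up: v[k] = max over allowed piece i of (p[i] + v[k−i]) − 1 per cut.
v[1] = 3
v[2] = 9
v[3] = 11  (first piece 1, then v[2]=9)
v[4] = 17  (first piece 2, then v[2]=9)
v[5] = 19  (first piece 1, then v[4]=17)
v[6] = 27
v[7] = 32
v[8] = 35  (first piece 2, then v[6]=27)
v[9] = 44
v[10] = 46  (first piece 1, then v[9]=44)
One optimal plan: pieces 9 + 1 (1 cut) → 47 − 1 = 46.

46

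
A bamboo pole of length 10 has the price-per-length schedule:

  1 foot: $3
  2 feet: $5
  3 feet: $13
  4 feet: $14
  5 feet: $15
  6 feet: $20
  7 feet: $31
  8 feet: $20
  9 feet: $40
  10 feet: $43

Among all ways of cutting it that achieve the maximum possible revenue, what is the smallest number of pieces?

2

Consider every possible first cut. r[k] is the best of p[i]+r[k−i] over all sellable i≤k.
r[1] = 3
r[2] = 6  (first piece 1, then r[1]=3)
r[3] = 13
r[4] = 16  (first piece 1, then r[3]=13)
r[5] = 19  (first piece 1, then r[4]=16)
r[6] = 26  (first piece 3, then r[3]=13)
r[7] = 31
r[8] = 34  (first piece 1, then r[7]=31)
r[9] = 40
r[10] = 44  (first piece 3, then r[7]=31)
Maximum revenue is $44.
Now minimize piece count subject to staying optimal: for each k, pieces[k] = 1 + min over i with p[i]+r[k−i]=r[k] of pieces[k−i].
pieces[7] = 1
pieces[8] = 2
pieces[9] = 1
pieces[10] = 2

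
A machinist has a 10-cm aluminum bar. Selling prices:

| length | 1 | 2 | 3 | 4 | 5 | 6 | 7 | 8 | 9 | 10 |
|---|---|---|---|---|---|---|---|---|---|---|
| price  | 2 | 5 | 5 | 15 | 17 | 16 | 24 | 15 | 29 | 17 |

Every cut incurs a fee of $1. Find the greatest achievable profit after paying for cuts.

Build r[k] bottom-up: r[k] = max over allowed piece i of (p[i] + r[k−i]) − 1 per cut.
r[1] = 2
r[2] = 5
r[3] = 6  (first piece 1, then r[2]=5)
r[4] = 15
r[5] = 17
r[6] = 19  (first piece 2, then r[4]=15)
r[7] = 24
r[8] = 29  (first piece 4, then r[4]=15)
r[9] = 31  (first piece 4, then r[5]=17)
r[10] = 33  (first piece 2, then r[8]=29)
One optimal plan: pieces 4 + 4 + 2 (2 cuts) → $35 − $2 = $33.

33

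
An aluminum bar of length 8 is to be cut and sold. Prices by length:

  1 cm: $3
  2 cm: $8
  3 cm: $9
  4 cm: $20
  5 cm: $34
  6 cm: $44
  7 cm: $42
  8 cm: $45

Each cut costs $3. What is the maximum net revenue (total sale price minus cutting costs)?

49

Let v[k] be the best obtainable value from length k. For each k, try every first piece i and keep the best of price[i] + v[k−i] minus the 3 cut fee when i<k.
v[1] = 3
v[2] = max(3+3-3, 8+0) = 8
v[3] = max(3+8-3, 8+3-3, 9+0) = 9
v[4] = max(3+9-3, 8+8-3, 9+3-3, 20+0) = 20
v[5] = max(3+20-3, 8+9-3, 9+8-3, 20+3-3, 34+0) = 34
v[6] = max(3+34-3, 8+20-3, 9+9-3, 20+8-3, 34+3-3, 44+0) = 44
v[7] = max(3+44-3, 8+34-3, 9+20-3, …, 44+3-3, 42+0) = 44
v[8] = max(3+44-3, 8+44-3, 9+34-3, …, 42+3-3, 45+0) = 49
One optimal plan: pieces 6 + 2 (1 cut) → $52 − $3 = $49.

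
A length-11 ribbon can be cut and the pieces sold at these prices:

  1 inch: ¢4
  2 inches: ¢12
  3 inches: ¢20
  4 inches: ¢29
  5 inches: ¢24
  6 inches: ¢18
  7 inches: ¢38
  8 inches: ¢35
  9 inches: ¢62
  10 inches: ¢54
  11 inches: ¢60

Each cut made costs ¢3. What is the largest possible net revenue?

Build net[k] bottom-up: net[k] = max over allowed piece i of (p[i] + net[k−i]) − 3 per cut.
net[1] = 4
net[2] = max(4+4-3, 12+0) = 12
net[3] = max(4+12-3, 12+4-3, 20+0) = 20
net[4] = max(4+20-3, 12+12-3, 20+4-3, 29+0) = 29
net[5] = max(4+29-3, 12+20-3, 20+12-3, 29+4-3, 24+0) = 30
net[6] = max(4+30-3, 12+29-3, 20+20-3, 29+12-3, 24+4-3, 18+0) = 38
net[7] = max(4+38-3, 12+30-3, 20+29-3, …, 18+4-3, 38+0) = 46
net[8] = max(4+46-3, 12+38-3, 20+30-3, …, 38+4-3, 35+0) = 55
net[9] = max(4+55-3, 12+46-3, 20+38-3, …, 35+4-3, 62+0) = 62
net[10] = max(4+62-3, 12+55-3, 20+46-3, …, 62+4-3, 54+0) = 64
net[11] = max(4+64-3, 12+62-3, 20+55-3, …, 54+4-3, 60+0) = 72
One optimal plan: pieces 4 + 4 + 3 (2 cuts) → ¢78 − ¢6 = ¢72.

72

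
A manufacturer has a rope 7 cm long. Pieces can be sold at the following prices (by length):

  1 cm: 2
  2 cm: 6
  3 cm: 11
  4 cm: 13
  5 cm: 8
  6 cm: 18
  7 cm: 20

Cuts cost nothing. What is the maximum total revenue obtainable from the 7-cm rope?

Let best[k] be the best obtainable value from length k. For each k, try every first piece i and keep the best of price[i] + best[k−i].
best[1] = 2
best[2] = 6
best[3] = 11
best[4] = 13  (first piece 1, then best[3]=11)
best[5] = 17  (first piece 2, then best[3]=11)
best[6] = 22  (first piece 3, then best[3]=11)
best[7] = 24  (first piece 1, then best[6]=22)
One optimal cutting: 3 + 3 + 1 → 11 + 11 + 2 = 24.

24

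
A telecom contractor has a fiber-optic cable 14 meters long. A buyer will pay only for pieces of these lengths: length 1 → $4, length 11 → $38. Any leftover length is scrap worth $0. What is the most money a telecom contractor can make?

56

Build f[k] bottom-up: f[k] = max over allowed piece i of (p[i] + f[k−i]).
f[1] = 4
f[2] = 8  (first piece 1, then f[1]=4)
f[3] = 12  (first piece 1, then f[2]=8)
f[4] = 16  (first piece 1, then f[3]=12)
f[5] = 20  (first piece 1, then f[4]=16)
f[6] = 24  (first piece 1, then f[5]=20)
f[7] = 28  (first piece 1, then f[6]=24)
f[8] = 32  (first piece 1, then f[7]=28)
f[9] = 36  (first piece 1, then f[8]=32)
f[10] = 40  (first piece 1, then f[9]=36)
f[11] = 44  (first piece 1, then f[10]=40)
f[12] = 48  (first piece 1, then f[11]=44)
f[13] = 52  (first piece 1, then f[12]=48)
f[14] = 56  (first piece 1, then f[13]=52)
One optimal cutting: 1 + 1 + 1 + 1 + 1 + 1 + 1 + 1 + 1 + 1 + 1 + 1 + 1 + 1 → $56.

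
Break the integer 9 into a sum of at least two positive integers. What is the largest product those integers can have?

Let m[k] be the best product for length k (with at least one cut). For each first piece i, the rest contributes max(k−i, m[k−i]).
m[2] = 1·max(1,0) = 1·1 = 1
m[3] = 1·max(2,1) = 1·2 = 2
m[4] = 2·max(2,1) = 2·2 = 4
m[5] = 2·max(3,2) = 2·3 = 6
m[6] = 3·max(3,2) = 3·3 = 9
m[7] = 2·max(5,6) = 2·6 = 12
m[8] = 2·max(6,9) = 2·9 = 18
m[9] = 3·max(6,9) = 3·9 = 27
One optimal split: 3 + 3 + 3; product 3·3·3 = 27.

27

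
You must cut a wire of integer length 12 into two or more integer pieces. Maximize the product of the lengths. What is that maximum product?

81

Let prod[k] be the best product for length k (with at least one cut). For each first piece i, the rest contributes max(k−i, prod[k−i]).
prod[2] = 1×max(1,0) = 1×1 = 1
prod[3] = max(1×2, 2×1) = 2
prod[4] = max(1×3, 2×2, 3×1) = 4
prod[5] = max(1×4, 2×3, 3×2, 4×1) = 6
prod[6] = max(1×6, 2×4, 3×3, 4×2, 5×1) = 9
prod[7] = max(1×9, 2×6, 3×4, 4×3, 5×2, 6×1) = 12
prod[8] = max(1×12, 2×9, 3×6, …, 6×2, 7×1) = 18
prod[9] = max(1×18, 2×12, 3×9, …, 7×2, 8×1) = 27
prod[10] = max(1×27, 2×18, 3×12, …, 8×2, 9×1) = 36
prod[11] = max(1×36, 2×27, 3×18, …, 9×2, 10×1) = 54
prod[12] = max(1×54, 2×36, 3×27, …, 10×2, 11×1) = 81
One optimal split: 3 + 3 + 3 + 3; product 3×3×3×3 = 81.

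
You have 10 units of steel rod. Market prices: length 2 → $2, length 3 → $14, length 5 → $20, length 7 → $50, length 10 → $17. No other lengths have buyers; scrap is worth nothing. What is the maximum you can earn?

64

Let best[k] be the best obtainable value from length k. For each k, try every first piece i and keep the best of price[i] + best[k−i].
best[1] = 0
best[2] = 2
best[3] = 14
best[4] = 14
best[5] = 20
best[6] = 28  (first piece 3, then best[3]=14)
best[7] = 50
best[8] = 50
best[9] = 52  (first piece 2, then best[7]=50)
best[10] = 64  (first piece 3, then best[7]=50)
One optimal cutting: 7 + 3 → $64.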